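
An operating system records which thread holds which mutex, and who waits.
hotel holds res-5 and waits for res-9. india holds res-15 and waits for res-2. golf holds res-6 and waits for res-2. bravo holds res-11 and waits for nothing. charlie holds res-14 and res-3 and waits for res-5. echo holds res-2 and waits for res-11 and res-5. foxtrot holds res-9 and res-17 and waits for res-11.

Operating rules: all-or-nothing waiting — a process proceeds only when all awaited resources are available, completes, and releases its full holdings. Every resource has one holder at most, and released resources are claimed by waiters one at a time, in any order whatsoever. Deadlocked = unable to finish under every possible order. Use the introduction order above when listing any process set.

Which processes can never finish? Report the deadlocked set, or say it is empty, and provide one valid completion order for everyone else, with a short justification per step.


Nothing here is deadlocked.
Key observation: no waiting chain loops back on itself — every chain ends at a process that waits on nothing, so everyone eventually runs.
One completion order for the rest: bravo, foxtrot, hotel, echo, charlie, india, golf.
Verifying each step:
  run bravo (it waits on nothing); releases res-11
  foxtrot: everything it awaited (res-11) is free; runs, freeing res-9 and res-17
  hotel: everything it awaited (res-9) is free; runs, freeing res-5
  echo: everything it awaited (res-11 and res-5) is free; runs, freeing res-2
  charlie: everything it awaited (res-5) is free; runs, freeing res-14 and res-3
  india: everything it awaited (res-2) is free; runs, freeing res-15
  golf: everything it awaited (res-2) is free; runs, freeing res-6


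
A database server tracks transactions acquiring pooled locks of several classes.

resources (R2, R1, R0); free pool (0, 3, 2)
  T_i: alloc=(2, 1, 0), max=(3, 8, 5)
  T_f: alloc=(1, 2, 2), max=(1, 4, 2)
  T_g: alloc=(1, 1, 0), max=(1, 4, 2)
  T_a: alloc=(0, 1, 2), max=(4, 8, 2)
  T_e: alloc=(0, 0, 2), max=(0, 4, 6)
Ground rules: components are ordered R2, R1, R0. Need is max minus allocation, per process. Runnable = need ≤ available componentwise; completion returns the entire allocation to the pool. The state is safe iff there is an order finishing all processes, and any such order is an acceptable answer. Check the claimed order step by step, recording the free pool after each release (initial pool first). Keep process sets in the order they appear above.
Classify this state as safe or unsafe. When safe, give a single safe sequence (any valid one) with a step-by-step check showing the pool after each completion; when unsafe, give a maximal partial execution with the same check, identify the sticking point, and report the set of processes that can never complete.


UNSAFE — no complete ordering exists.
Key observation: the pool after T_f, T_e, T_g is (2, 6, 6); every surviving request exceeds it in R1, so progress ends there.
A maximal execution: T_f, T_e, T_g — then nothing else fits. Step-by-step check:
  pool = (0, 3, 2)
  T_f: need (0, 2, 0) fits (0, 3, 2); releases (1, 2, 2), pool now (1, 5, 4)
  T_e: need (0, 4, 4) fits (1, 5, 4); releases (0, 0, 2), pool now (1, 5, 6)
  T_g: need (0, 3, 2) fits (1, 5, 6); releases (1, 1, 0), pool now (2, 6, 6)
  T_i cannot run: need (1, 7, 5) vs free (2, 6, 6) (insufficient R1)
  T_a cannot run: need (4, 7, 0) vs free (2, 6, 6) (insufficient R2 and R1)
Permanently blocked: T_i and T_a.


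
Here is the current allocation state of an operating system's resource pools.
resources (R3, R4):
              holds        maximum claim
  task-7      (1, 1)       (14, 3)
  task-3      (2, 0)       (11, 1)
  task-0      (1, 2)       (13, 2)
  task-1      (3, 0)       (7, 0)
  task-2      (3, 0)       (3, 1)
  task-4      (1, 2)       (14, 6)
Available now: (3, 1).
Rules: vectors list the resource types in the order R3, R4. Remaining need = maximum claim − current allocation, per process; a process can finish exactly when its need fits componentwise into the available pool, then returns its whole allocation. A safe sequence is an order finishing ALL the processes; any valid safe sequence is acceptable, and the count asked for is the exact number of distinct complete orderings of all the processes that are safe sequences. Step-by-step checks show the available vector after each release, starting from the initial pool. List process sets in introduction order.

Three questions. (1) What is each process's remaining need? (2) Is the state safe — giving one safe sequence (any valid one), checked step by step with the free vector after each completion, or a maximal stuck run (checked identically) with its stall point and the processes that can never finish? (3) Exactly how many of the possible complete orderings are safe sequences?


(1) Outstanding need per process (order R3, R4):
  task-7: (13, 2)
  task-3: (9, 1)
  task-0: (12, 0)
  task-1: (4, 0)
  task-2: (0, 1)
  task-4: (13, 4)
(2) UNSAFE.
Key observation: the pool after task-2, task-1, task-3 is (11, 1); every surviving request exceeds it in R3, so progress ends there.
A maximal execution: task-2, task-1, task-3 — then nothing else fits. Check, step by step:
  pool = (3, 1)
  task-2: need (0, 1) fits (3, 1); releases (3, 0), pool now (6, 1)
  task-1: need (4, 0) fits (6, 1); releases (3, 0), pool now (9, 1)
  task-3: need (9, 1) fits (9, 1); releases (2, 0), pool now (11, 1)
  task-7 cannot run: need (13, 2) vs free (11, 1) (insufficient R3 and R4)
  task-0 cannot run: need (12, 0) vs free (11, 1) (insufficient R3)
  task-4 cannot run: need (13, 4) vs free (11, 1) (insufficient R3 and R4)
Permanently blocked: task-7, task-0 and task-4.
(3) Precisely 0 of the possible complete orderings are safe sequences.


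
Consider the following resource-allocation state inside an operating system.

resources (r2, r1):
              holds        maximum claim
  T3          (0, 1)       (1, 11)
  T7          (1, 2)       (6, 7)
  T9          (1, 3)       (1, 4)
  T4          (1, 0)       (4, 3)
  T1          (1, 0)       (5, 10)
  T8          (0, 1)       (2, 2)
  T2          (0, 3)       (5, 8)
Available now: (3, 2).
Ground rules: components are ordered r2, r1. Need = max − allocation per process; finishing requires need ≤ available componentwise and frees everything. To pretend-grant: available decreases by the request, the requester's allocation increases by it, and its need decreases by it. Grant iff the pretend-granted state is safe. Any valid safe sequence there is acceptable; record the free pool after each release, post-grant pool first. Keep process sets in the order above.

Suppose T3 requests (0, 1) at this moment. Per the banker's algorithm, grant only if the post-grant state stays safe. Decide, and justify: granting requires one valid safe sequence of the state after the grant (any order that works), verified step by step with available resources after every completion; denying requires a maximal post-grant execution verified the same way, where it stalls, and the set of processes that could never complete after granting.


GRANT — the state after the grant stays safe, e.g. via T9, T8, T4, T2, T7, T3, T1.
Key observation: with (3, 1) left after the transfer, T9 can run at once — the state stays safe.
Verifying the post-grant state step by step:
  pool = (3, 1)
  run T9 (needs (0, 1), free (3, 1)); after release of (1, 3) the pool is (4, 4)
  run T8 (needs (2, 1), free (4, 4)); after release of (0, 1) the pool is (4, 5)
  run T4 (needs (3, 3), free (4, 5)); after release of (1, 0) the pool is (5, 5)
  run T2 (needs (5, 5), free (5, 5)); after release of (0, 3) the pool is (5, 8)
  run T7 (needs (5, 5), free (5, 8)); after release of (1, 2) the pool is (6, 10)
  run T3 (needs (1, 9), free (6, 10)); after release of (0, 2) the pool is (6, 12)
  run T1 (needs (4, 10), free (6, 12)); after release of (1, 0) the pool is (7, 12)


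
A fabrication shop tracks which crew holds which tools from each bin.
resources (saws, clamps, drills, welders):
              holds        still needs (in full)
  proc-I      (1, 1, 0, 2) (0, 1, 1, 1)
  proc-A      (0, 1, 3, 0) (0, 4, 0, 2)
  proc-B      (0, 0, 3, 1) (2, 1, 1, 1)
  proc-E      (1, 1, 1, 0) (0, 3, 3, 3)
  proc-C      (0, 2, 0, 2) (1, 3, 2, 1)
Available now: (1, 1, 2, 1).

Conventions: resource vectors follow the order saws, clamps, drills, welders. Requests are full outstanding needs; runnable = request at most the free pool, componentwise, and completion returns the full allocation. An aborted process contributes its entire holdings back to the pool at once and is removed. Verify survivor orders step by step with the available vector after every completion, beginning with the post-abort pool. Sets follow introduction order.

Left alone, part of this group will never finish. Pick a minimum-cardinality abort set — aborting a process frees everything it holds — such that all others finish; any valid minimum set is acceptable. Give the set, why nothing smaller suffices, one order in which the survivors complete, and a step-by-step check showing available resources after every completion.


The answer: abort proc-A.
Key observation: no ordering could ever have run proc-E before the abort of proc-A; with (0, 1, 3, 0) back in the pool it fits at step 3.
Why nothing smaller works: aborting no one leaves the state deadlocked as given.
The survivors complete as proc-I, proc-B, proc-E, proc-C. Verifying each step (starting from the post-abort pool):
  pool = (1, 2, 5, 1)
  proc-I needs (0, 1, 1, 1) <= (1, 2, 5, 1) -> finishes; pool += (1, 1, 0, 2) = (2, 3, 5, 3)
  proc-B needs (2, 1, 1, 1) <= (2, 3, 5, 3) -> finishes; pool += (0, 0, 3, 1) = (2, 3, 8, 4)
  proc-E needs (0, 3, 3, 3) <= (2, 3, 8, 4) -> finishes; pool += (1, 1, 1, 0) = (3, 4, 9, 4)
  proc-C needs (1, 3, 2, 1) <= (3, 4, 9, 4) -> finishes; pool += (0, 2, 0, 2) = (3, 6, 9, 6)


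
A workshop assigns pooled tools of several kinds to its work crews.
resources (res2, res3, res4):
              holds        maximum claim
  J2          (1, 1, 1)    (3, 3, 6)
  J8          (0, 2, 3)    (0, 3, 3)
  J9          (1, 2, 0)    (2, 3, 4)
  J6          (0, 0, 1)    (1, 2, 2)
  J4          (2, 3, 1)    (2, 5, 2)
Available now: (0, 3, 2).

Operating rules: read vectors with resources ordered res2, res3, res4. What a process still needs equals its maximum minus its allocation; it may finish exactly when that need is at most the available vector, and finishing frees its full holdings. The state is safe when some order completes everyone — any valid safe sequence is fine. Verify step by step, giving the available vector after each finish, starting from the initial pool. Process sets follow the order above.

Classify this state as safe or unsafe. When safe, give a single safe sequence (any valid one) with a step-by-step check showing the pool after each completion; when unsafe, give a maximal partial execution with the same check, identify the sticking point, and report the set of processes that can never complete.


SAFE — a valid safe sequence is J8, J4, J9, J2, J6.
Key observation: the order never hits an exact fit; J9 is the first step at the minimum slack of 1 on its requested resources ((1, 1, 4), (2, 8, 6) free).
Verifying each step:
  pool = (0, 3, 2)
  run J8 (needs (0, 1, 0), free (0, 3, 2)); after release of (0, 2, 3) the pool is (0, 5, 5)
  run J4 (needs (0, 2, 1), free (0, 5, 5)); after release of (2, 3, 1) the pool is (2, 8, 6)
  run J9 (needs (1, 1, 4), free (2, 8, 6)); after release of (1, 2, 0) the pool is (3, 10, 6)
  run J2 (needs (2, 2, 5), free (3, 10, 6)); after release of (1, 1, 1) the pool is (4, 11, 7)
  run J6 (needs (1, 2, 1), free (4, 11, 7)); after release of (0, 0, 1) the pool is (4, 11, 8)


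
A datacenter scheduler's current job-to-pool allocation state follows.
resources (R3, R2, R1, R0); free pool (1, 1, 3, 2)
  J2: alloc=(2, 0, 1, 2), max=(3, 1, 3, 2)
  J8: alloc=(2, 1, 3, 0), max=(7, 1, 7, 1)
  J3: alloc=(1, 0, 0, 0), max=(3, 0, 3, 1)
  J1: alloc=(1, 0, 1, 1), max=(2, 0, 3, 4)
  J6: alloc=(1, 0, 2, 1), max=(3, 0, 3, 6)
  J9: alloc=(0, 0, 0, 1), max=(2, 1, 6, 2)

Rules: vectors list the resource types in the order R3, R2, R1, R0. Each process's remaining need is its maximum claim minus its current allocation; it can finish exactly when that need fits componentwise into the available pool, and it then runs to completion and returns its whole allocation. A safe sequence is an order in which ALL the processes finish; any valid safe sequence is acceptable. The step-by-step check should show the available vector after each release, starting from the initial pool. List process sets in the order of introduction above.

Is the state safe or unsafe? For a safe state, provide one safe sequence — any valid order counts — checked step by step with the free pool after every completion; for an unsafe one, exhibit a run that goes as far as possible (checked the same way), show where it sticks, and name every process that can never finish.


SAFE. One safe sequence: J2, J1, J6, J9, J8, J3.
Key observation: the first exact fit in this order is J2 — it needs (1, 1, 2, 0) with (1, 1, 3, 2) free, meeting a requested resource to the last unit.
Step-by-step check:
  pool = (1, 1, 3, 2)
  run J2 (needs (1, 1, 2, 0), free (1, 1, 3, 2)); after release of (2, 0, 1, 2) the pool is (3, 1, 4, 4)
  run J1 (needs (1, 0, 2, 3), free (3, 1, 4, 4)); after release of (1, 0, 1, 1) the pool is (4, 1, 5, 5)
  run J6 (needs (2, 0, 1, 5), free (4, 1, 5, 5)); after release of (1, 0, 2, 1) the pool is (5, 1, 7, 6)
  run J9 (needs (2, 1, 6, 1), free (5, 1, 7, 6)); after release of (0, 0, 0, 1) the pool is (5, 1, 7, 7)
  run J8 (needs (5, 0, 4, 1), free (5, 1, 7, 7)); after release of (2, 1, 3, 0) the pool is (7, 2, 10, 7)
  run J3 (needs (2, 0, 3, 1), free (7, 2, 10, 7)); after release of (1, 0, 0, 0) the pool is (8, 2, 10, 7)


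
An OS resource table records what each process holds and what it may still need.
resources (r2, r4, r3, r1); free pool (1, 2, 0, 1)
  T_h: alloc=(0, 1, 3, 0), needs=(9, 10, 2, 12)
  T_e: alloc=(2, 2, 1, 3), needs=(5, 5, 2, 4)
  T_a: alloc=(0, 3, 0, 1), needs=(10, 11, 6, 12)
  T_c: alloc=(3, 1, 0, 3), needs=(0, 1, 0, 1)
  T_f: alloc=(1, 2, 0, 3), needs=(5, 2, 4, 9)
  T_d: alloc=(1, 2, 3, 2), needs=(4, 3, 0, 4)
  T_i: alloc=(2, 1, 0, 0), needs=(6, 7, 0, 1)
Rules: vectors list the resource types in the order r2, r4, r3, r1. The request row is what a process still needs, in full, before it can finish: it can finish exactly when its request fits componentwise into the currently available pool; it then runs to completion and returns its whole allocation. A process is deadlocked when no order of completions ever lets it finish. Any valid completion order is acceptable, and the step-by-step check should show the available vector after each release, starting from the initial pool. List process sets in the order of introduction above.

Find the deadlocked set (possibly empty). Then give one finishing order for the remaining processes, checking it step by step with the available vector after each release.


Nothing here is deadlocked.
Key observation: T_c can run right away; the returned allocation unlocks the remaining processes in turn.
A valid finishing order for the others: T_c, T_d, T_e, T_i, T_f, T_h, T_a. Check, step by step:
  pool = (1, 2, 0, 1)
  T_c needs (0, 1, 0, 1) <= (1, 2, 0, 1) -> finishes; pool += (3, 1, 0, 3) = (4, 3, 0, 4)
  T_d needs (4, 3, 0, 4) <= (4, 3, 0, 4) -> finishes; pool += (1, 2, 3, 2) = (5, 5, 3, 6)
  T_e needs (5, 5, 2, 4) <= (5, 5, 3, 6) -> finishes; pool += (2, 2, 1, 3) = (7, 7, 4, 9)
  T_i needs (6, 7, 0, 1) <= (7, 7, 4, 9) -> finishes; pool += (2, 1, 0, 0) = (9, 8, 4, 9)
  T_f needs (5, 2, 4, 9) <= (9, 8, 4, 9) -> finishes; pool += (1, 2, 0, 3) = (10, 10, 4, 12)
  T_h needs (9, 10, 2, 12) <= (10, 10, 4, 12) -> finishes; pool += (0, 1, 3, 0) = (10, 11, 7, 12)
  T_a needs (10, 11, 6, 12) <= (10, 11, 7, 12) -> finishes; pool += (0, 3, 0, 1) = (10, 14, 7, 13)


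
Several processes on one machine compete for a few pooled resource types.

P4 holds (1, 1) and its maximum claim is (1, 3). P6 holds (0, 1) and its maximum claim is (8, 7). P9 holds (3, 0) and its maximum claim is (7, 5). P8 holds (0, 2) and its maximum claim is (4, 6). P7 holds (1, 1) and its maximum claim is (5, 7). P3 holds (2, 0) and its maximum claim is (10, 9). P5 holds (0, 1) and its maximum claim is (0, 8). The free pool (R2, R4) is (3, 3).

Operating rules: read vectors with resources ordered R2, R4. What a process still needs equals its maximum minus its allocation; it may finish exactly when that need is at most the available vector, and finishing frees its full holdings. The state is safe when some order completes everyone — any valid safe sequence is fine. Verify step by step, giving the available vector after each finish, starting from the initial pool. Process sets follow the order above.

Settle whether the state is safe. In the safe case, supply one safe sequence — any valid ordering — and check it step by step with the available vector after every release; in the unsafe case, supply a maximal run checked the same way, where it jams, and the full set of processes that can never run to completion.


SAFE — a valid safe sequence is P4, P8, P9, P7, P6, P5, P3.
Key observation: P8 is the earliest step where a requested resource binds exactly: need (4, 4), pool (4, 4) at its turn.
Check, step by step:
  pool = (3, 3)
  run P4 (needs (0, 2), free (3, 3)); after release of (1, 1) the pool is (4, 4)
  run P8 (needs (4, 4), free (4, 4)); after release of (0, 2) the pool is (4, 6)
  run P9 (needs (4, 5), free (4, 6)); after release of (3, 0) the pool is (7, 6)
  run P7 (needs (4, 6), free (7, 6)); after release of (1, 1) the pool is (8, 7)
  run P6 (needs (8, 6), free (8, 7)); after release of (0, 1) the pool is (8, 8)
  run P5 (needs (0, 7), free (8, 8)); after release of (0, 1) the pool is (8, 9)
  run P3 (needs (8, 9), free (8, 9)); after release of (2, 0) the pool is (10, 9)


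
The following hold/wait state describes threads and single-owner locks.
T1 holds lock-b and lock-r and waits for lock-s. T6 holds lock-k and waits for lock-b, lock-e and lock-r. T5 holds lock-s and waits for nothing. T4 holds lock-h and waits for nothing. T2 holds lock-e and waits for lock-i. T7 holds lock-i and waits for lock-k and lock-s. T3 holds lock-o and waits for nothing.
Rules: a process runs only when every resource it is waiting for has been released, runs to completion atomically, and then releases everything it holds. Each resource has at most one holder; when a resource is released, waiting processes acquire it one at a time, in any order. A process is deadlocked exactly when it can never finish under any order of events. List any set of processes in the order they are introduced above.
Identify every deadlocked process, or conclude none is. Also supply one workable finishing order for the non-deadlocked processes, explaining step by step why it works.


The deadlocked set is T6, T2 and T7.
Key observation: the loop T6 -> T2 -> T7 -> T6 blocks itself forever; no other process is dragged down with it.
One completion order for the rest: T4, T3, T5, T1.
Walking it through:
  run T4 (it waits on nothing); releases lock-h
  run T3 (it waits on nothing); releases lock-o
  run T5 (it waits on nothing); releases lock-s
  T1: everything it awaited (lock-s) is free; runs, freeing lock-b and lock-r


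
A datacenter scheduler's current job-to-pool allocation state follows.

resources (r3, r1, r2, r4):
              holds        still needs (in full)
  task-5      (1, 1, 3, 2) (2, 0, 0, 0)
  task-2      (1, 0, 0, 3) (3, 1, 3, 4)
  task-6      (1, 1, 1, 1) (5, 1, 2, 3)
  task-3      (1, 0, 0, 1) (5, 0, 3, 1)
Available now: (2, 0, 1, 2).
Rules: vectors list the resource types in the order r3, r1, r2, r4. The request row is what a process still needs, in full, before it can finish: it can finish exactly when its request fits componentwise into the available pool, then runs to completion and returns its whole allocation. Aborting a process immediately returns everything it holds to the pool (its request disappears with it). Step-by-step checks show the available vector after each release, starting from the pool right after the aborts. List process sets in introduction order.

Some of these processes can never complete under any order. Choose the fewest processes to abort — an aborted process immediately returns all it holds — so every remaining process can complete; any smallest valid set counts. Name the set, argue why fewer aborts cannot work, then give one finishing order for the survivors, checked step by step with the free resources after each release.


Minimum abort set: task-6.
Key observation: the returned (1, 1, 1, 1) from task-6 is what brings task-3 — unrunnable before, under any order — into play at step 3.
Why nothing smaller works: aborting no one leaves the state deadlocked as given.
One survivor order: task-5, task-2, task-3. Walking it through (post-abort pool first):
  pool = (3, 1, 2, 3)
  run task-5 (needs (2, 0, 0, 0), free (3, 1, 2, 3)); after release of (1, 1, 3, 2) the pool is (4, 2, 5, 5)
  run task-2 (needs (3, 1, 3, 4), free (4, 2, 5, 5)); after release of (1, 0, 0, 3) the pool is (5, 2, 5, 8)
  run task-3 (needs (5, 0, 3, 1), free (5, 2, 5, 8)); after release of (1, 0, 0, 1) the pool is (6, 2, 5, 9)


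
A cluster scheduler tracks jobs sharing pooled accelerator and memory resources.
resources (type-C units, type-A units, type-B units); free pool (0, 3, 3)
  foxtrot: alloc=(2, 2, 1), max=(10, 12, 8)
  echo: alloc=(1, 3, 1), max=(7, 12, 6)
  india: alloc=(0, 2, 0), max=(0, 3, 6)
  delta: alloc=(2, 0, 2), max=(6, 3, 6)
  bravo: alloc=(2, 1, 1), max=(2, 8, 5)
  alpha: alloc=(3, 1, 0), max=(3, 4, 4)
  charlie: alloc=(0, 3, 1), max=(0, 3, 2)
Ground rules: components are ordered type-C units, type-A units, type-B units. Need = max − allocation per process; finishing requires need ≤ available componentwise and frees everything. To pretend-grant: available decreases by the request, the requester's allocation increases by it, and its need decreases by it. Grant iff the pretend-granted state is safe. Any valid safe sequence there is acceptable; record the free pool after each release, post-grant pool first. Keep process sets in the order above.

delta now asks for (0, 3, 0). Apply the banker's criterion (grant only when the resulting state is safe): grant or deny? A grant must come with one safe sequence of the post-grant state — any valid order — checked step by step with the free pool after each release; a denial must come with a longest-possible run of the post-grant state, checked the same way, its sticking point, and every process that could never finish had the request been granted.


DENY: after the grant no complete ordering would exist.
Key observation: after charlie, alpha the pool peaks at (3, 4, 4), and each blocked process is short somewhere: foxtrot on type-C units, type-A units, type-B units; echo on type-C units, type-A units, type-B units; india on type-B units; delta on type-C units; bravo on type-A units.
Pretend the grant happened; the run charlie, alpha goes as far as possible. Verifying each step:
  pool = (0, 0, 3)
  charlie needs (0, 0, 1) <= (0, 0, 3) -> finishes; pool += (0, 3, 1) = (0, 3, 4)
  alpha needs (0, 3, 4) <= (0, 3, 4) -> finishes; pool += (3, 1, 0) = (3, 4, 4)
  foxtrot still needs (8, 10, 7) but only (3, 4, 4) is free — short on type-C units, type-A units and type-B units
  echo still needs (6, 9, 5) but only (3, 4, 4) is free — short on type-C units, type-A units and type-B units
  india still needs (0, 1, 6) but only (3, 4, 4) is free — short on type-B units
  delta still needs (4, 0, 4) but only (3, 4, 4) is free — short on type-C units
  bravo still needs (0, 7, 4) but only (3, 4, 4) is free — short on type-A units
Post-grant, the permanently blocked set is foxtrot, echo, india, delta and bravo.


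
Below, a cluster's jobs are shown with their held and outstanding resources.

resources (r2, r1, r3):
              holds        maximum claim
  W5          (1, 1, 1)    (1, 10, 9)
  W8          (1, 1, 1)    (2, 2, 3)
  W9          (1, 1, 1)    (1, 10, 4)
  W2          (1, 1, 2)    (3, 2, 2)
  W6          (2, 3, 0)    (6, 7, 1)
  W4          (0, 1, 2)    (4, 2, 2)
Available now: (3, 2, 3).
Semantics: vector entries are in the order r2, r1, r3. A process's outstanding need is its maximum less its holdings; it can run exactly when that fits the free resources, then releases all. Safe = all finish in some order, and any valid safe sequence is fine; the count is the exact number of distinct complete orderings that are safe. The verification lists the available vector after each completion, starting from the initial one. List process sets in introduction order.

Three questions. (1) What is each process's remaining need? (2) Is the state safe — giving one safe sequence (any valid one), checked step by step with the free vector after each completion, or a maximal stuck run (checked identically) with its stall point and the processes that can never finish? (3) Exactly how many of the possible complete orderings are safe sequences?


(1) Need matrix, components ordered r2, r1, r3:
  W5: (0, 9, 8)
  W8: (1, 1, 2)
  W9: (0, 9, 3)
  W2: (2, 1, 0)
  W6: (4, 4, 1)
  W4: (4, 1, 0)
(2) The state is UNSAFE.
Key observation: r1 is the bottleneck — with W8, W4, W2, W6 done the pool holds (7, 8, 8), short of every remaining need.
A maximal execution: W8, W4, W2, W6 — then nothing else fits. Step-by-step check:
  pool = (3, 2, 3)
  run W8 (needs (1, 1, 2), free (3, 2, 3)); after release of (1, 1, 1) the pool is (4, 3, 4)
  run W4 (needs (4, 1, 0), free (4, 3, 4)); after release of (0, 1, 2) the pool is (4, 4, 6)
  run W2 (needs (2, 1, 0), free (4, 4, 6)); after release of (1, 1, 2) the pool is (5, 5, 8)
  run W6 (needs (4, 4, 1), free (5, 5, 8)); after release of (2, 3, 0) the pool is (7, 8, 8)
  W5 cannot run: need (0, 9, 8) vs free (7, 8, 8) (insufficient r1)
  W9 cannot run: need (0, 9, 3) vs free (7, 8, 8) (insufficient r1)
Never able to finish: W5 and W9.
(3) Exactly 0 of the possible complete orderings are safe sequences.


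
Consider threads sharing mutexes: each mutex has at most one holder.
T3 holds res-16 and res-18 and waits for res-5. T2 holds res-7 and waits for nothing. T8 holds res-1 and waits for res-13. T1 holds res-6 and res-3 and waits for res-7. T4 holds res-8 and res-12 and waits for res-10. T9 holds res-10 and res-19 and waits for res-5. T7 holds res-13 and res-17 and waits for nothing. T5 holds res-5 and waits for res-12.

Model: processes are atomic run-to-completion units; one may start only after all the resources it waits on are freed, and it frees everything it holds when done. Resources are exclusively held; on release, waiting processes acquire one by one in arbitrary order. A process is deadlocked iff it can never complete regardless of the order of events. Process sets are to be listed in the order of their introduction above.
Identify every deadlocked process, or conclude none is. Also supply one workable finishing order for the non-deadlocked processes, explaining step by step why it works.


Deadlocked set: T3, T4, T9 and T5.
Key observation: the knot is the closed ring of waits T5 -> T4 -> T9 -> T5; T3 waits into the deadlock from upstream.
One completion order for the rest: T7, T8, T2, T1.
Verifying each step:
  T7 waits on nothing -> runs at once and releases res-13 and res-17
  T8 waits on res-13 — all released -> runs and releases res-1
  T2 waits on nothing -> runs at once and releases res-7
  T1 waits on res-7 — all released -> runs and releases res-6 and res-3


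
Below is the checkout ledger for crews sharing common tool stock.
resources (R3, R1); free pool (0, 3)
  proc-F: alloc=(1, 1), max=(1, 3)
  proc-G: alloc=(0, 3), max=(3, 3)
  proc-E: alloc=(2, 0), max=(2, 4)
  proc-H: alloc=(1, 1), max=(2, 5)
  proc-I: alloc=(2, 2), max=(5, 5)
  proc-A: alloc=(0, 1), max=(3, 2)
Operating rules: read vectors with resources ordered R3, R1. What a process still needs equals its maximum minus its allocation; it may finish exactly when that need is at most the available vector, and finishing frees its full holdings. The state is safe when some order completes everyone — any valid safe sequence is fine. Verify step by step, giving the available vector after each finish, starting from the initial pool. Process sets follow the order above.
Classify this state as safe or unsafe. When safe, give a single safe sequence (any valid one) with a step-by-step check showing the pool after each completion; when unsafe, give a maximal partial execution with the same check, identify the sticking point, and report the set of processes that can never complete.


The state is SAFE; one workable sequence: proc-F, proc-E, proc-A, proc-G, proc-I, proc-H.
Key observation: the first exact fit in this order is proc-E — it needs (0, 4) with (1, 4) free, meeting a requested resource to the last unit.
Verifying each step:
  pool = (0, 3)
  proc-F needs (0, 2) <= (0, 3) -> finishes; pool += (1, 1) = (1, 4)
  proc-E needs (0, 4) <= (1, 4) -> finishes; pool += (2, 0) = (3, 4)
  proc-A needs (3, 1) <= (3, 4) -> finishes; pool += (0, 1) = (3, 5)
  proc-G needs (3, 0) <= (3, 5) -> finishes; pool += (0, 3) = (3, 8)
  proc-I needs (3, 3) <= (3, 8) -> finishes; pool += (2, 2) = (5, 10)
  proc-H needs (1, 4) <= (5, 10) -> finishes; pool += (1, 1) = (6, 11)


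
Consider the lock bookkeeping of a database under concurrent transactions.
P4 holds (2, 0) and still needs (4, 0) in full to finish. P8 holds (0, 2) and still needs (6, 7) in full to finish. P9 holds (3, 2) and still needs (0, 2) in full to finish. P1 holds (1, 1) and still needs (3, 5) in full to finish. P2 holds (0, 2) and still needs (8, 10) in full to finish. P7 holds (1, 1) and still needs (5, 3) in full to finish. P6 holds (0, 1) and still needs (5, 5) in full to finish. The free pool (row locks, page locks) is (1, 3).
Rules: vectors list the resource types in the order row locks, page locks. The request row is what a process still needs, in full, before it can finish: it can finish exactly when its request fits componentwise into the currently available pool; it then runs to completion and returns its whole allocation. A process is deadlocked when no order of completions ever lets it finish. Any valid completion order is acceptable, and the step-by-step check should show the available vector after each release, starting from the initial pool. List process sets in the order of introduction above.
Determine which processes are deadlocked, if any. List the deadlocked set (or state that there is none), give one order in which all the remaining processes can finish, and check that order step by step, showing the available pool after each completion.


The deadlocked set is empty.
Key observation: starting with P9, each completion frees enough for the next — no one is permanently blocked.
One completion order for the rest: P9, P4, P6, P1, P8, P7, P2. Step-by-step check:
  pool = (1, 3)
  P9 needs (0, 2) <= (1, 3) -> finishes; pool += (3, 2) = (4, 5)
  P4 needs (4, 0) <= (4, 5) -> finishes; pool += (2, 0) = (6, 5)
  P6 needs (5, 5) <= (6, 5) -> finishes; pool += (0, 1) = (6, 6)
  P1 needs (3, 5) <= (6, 6) -> finishes; pool += (1, 1) = (7, 7)
  P8 needs (6, 7) <= (7, 7) -> finishes; pool += (0, 2) = (7, 9)
  P7 needs (5, 3) <= (7, 9) -> finishes; pool += (1, 1) = (8, 10)
  P2 needs (8, 10) <= (8, 10) -> finishes; pool += (0, 2) = (8, 12)


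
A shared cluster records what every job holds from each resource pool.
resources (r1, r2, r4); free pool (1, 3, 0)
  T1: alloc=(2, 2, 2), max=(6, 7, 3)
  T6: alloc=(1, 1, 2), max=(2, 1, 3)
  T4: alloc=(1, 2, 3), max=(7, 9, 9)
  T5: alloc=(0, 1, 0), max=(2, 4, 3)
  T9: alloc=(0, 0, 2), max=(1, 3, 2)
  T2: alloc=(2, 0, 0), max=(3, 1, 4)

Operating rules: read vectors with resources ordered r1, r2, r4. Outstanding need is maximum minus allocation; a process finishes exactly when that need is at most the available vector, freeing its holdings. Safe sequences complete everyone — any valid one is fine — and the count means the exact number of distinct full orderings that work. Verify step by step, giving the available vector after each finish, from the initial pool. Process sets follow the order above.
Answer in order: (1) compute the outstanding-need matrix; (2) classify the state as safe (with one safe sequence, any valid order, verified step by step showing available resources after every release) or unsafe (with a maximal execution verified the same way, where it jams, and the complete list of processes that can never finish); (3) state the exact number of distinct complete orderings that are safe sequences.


(1) Need matrix, components ordered r1, r2, r4:
  T1: (4, 5, 1)
  T6: (1, 0, 1)
  T4: (6, 7, 6)
  T5: (2, 3, 3)
  T9: (1, 3, 0)
  T2: (1, 1, 4)
(2) The state is SAFE; one workable sequence: T9, T6, T5, T2, T1, T4.
Key observation: T9 is the earliest step where a requested resource binds exactly: need (1, 3, 0), pool (1, 3, 0) at its turn.
Walking it through:
  pool = (1, 3, 0)
  T9 needs (1, 3, 0) <= (1, 3, 0) -> finishes; pool += (0, 0, 2) = (1, 3, 2)
  T6 needs (1, 0, 1) <= (1, 3, 2) -> finishes; pool += (1, 1, 2) = (2, 4, 4)
  T5 needs (2, 3, 3) <= (2, 4, 4) -> finishes; pool += (0, 1, 0) = (2, 5, 4)
  T2 needs (1, 1, 4) <= (2, 5, 4) -> finishes; pool += (2, 0, 0) = (4, 5, 4)
  T1 needs (4, 5, 1) <= (4, 5, 4) -> finishes; pool += (2, 2, 2) = (6, 7, 6)
  T4 needs (6, 7, 6) <= (6, 7, 6) -> finishes; pool += (1, 2, 3) = (7, 9, 9)
(3) The exact count: 2 of the possible complete orderings are safe sequences.


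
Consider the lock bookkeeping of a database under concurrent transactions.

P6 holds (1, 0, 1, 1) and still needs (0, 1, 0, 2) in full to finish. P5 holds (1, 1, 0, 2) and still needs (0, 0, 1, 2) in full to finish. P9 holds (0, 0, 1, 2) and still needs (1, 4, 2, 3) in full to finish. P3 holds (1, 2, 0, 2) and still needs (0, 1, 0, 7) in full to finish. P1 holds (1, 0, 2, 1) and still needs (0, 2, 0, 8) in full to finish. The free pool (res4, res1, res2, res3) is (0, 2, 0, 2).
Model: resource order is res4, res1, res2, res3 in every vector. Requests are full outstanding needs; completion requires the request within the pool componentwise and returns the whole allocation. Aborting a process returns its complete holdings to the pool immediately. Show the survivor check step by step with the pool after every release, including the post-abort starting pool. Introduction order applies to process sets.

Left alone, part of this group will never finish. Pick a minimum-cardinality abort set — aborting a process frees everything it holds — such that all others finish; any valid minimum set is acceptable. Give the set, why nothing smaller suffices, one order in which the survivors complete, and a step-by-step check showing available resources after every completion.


Abort P9.
Key observation: the returned (0, 0, 1, 2) from P9 is what brings P3 — unrunnable before, under any order — into play at step 3.
Why nothing smaller works: aborting no one leaves the state deadlocked as given.
The survivors complete as P5, P6, P3, P1. Step-by-step check (starting from the post-abort pool):
  pool = (0, 2, 1, 4)
  P5 needs (0, 0, 1, 2) <= (0, 2, 1, 4) -> finishes; pool += (1, 1, 0, 2) = (1, 3, 1, 6)
  P6 needs (0, 1, 0, 2) <= (1, 3, 1, 6) -> finishes; pool += (1, 0, 1, 1) = (2, 3, 2, 7)
  P3 needs (0, 1, 0, 7) <= (2, 3, 2, 7) -> finishes; pool += (1, 2, 0, 2) = (3, 5, 2, 9)
  P1 needs (0, 2, 0, 8) <= (3, 5, 2, 9) -> finishes; pool += (1, 0, 2, 1) = (4, 5, 4, 10)


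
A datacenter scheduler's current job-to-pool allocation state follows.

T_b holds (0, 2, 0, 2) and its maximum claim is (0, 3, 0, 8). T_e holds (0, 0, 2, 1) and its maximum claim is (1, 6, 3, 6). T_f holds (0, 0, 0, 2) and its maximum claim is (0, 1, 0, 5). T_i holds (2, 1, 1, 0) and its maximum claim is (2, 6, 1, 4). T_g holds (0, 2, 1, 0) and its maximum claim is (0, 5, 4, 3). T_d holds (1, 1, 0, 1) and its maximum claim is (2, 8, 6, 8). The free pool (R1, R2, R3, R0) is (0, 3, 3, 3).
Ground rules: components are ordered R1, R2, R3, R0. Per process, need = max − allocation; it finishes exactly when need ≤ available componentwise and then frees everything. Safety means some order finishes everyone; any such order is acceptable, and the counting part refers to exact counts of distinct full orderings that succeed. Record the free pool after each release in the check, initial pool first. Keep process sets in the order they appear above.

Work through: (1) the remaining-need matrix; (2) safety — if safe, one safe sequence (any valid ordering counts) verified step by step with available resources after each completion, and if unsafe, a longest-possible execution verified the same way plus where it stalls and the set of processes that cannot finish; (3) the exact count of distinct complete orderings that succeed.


(1) Need matrix, components ordered R1, R2, R3, R0:
  T_b: (0, 1, 0, 6)
  T_e: (1, 6, 1, 5)
  T_f: (0, 1, 0, 3)
  T_i: (0, 5, 0, 4)
  T_g: (0, 3, 3, 3)
  T_d: (1, 7, 6, 7)
(2) SAFE — a valid safe sequence is T_g, T_f, T_i, T_e, T_b, T_d.
Key observation: reading the order forward, T_g is the first process whose need (0, 3, 3, 3) meets the free pool (0, 3, 3, 3) exactly on a resource it requests.
Check, step by step:
  pool = (0, 3, 3, 3)
  T_g: need (0, 3, 3, 3) fits (0, 3, 3, 3); releases (0, 2, 1, 0), pool now (0, 5, 4, 3)
  T_f: need (0, 1, 0, 3) fits (0, 5, 4, 3); releases (0, 0, 0, 2), pool now (0, 5, 4, 5)
  T_i: need (0, 5, 0, 4) fits (0, 5, 4, 5); releases (2, 1, 1, 0), pool now (2, 6, 5, 5)
  T_e: need (1, 6, 1, 5) fits (2, 6, 5, 5); releases (0, 0, 2, 1), pool now (2, 6, 7, 6)
  T_b: need (0, 1, 0, 6) fits (2, 6, 7, 6); releases (0, 2, 0, 2), pool now (2, 8, 7, 8)
  T_d: need (1, 7, 6, 7) fits (2, 8, 7, 8); releases (1, 1, 0, 1), pool now (3, 9, 7, 9)
(3) Exactly 2 of the possible complete orderings are safe sequences.


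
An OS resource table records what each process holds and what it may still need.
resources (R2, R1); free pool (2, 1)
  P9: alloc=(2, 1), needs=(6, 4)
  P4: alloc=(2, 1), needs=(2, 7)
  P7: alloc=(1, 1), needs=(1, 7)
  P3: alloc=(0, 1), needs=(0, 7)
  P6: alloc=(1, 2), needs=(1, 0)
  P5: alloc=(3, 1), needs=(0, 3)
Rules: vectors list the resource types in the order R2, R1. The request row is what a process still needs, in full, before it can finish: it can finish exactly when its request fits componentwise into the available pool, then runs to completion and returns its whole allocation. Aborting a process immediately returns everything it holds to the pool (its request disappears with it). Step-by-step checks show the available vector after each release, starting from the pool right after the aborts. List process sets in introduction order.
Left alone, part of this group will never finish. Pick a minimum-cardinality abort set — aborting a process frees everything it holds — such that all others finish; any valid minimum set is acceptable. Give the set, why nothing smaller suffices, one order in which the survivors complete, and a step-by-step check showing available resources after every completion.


Abort P4 and P3.
Key observation: P7 was stuck for good until P4 and P3 gave back (2, 2); in the order shown it finishes at step 4.
Minimality, checking each single-abort alternative: P9 alone leaves P4 blocked (short on R1); P4 alone leaves P7 blocked (short on R1); P7 alone leaves P4 blocked (short on R1); P3 alone leaves P4 blocked (short on R1); P6 alone leaves P4 blocked (short on R1); P5 alone leaves P4 blocked (short on R1).
Survivors finish in the order: P5, P9, P6, P7. Verifying each step (pool after the aborts first):
  pool = (4, 3)
  P5: need (0, 3) fits (4, 3); releases (3, 1), pool now (7, 4)
  P9: need (6, 4) fits (7, 4); releases (2, 1), pool now (9, 5)
  P6: need (1, 0) fits (9, 5); releases (1, 2), pool now (10, 7)
  P7: need (1, 7) fits (10, 7); releases (1, 1), pool now (11, 8)


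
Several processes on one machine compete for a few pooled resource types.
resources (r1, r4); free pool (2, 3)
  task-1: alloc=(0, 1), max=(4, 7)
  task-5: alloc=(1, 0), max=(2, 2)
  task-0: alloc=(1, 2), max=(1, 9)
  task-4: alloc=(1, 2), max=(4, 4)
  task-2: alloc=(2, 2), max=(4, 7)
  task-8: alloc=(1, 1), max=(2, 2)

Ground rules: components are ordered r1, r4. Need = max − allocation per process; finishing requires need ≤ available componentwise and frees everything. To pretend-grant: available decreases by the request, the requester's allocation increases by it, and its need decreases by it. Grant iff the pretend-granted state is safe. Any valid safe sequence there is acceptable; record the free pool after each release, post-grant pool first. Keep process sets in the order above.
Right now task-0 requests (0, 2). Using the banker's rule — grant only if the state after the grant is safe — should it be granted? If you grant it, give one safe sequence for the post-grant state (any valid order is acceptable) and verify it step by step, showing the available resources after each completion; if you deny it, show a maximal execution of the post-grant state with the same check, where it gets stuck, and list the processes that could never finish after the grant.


DENY — the pretend-granted state is unsafe.
Key observation: task-8, task-4, task-5 can finish, but then (5, 4) is all there is, and the blocked group's r4 demands exceed it.
On the post-grant state, task-8, task-4, task-5 is a maximal run — nothing extends it. Walking it through:
  pool = (2, 1)
  task-8 needs (1, 1) <= (2, 1) -> finishes; pool += (1, 1) = (3, 2)
  task-4 needs (3, 2) <= (3, 2) -> finishes; pool += (1, 2) = (4, 4)
  task-5 needs (1, 2) <= (4, 4) -> finishes; pool += (1, 0) = (5, 4)
  blocked: task-1 wants (4, 6), pool (5, 4) — not enough r4
  blocked: task-0 wants (0, 5), pool (5, 4) — not enough r4
  blocked: task-2 wants (2, 5), pool (5, 4) — not enough r4
Post-grant, the permanently blocked set is task-1, task-0 and task-2.
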